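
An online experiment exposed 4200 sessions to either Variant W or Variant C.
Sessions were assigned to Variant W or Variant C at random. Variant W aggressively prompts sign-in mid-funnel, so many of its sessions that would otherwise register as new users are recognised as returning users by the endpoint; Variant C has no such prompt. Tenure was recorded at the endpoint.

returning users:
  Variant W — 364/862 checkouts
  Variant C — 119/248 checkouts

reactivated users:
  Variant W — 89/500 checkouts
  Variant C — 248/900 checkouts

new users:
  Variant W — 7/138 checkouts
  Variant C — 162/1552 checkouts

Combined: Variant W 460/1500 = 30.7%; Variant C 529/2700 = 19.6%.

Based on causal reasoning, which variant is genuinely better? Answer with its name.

Within every user tenure level Variant C has the higher rate, yet pooled Variant W does — Simpson's reversal.
User tenure is downstream of the variant. One should not condition on a consequence of treatment, so the overall rates are the right comparison.
Pooled: Variant W 30.7% vs Variant C 19.6%; Variant W is higher overall.

Variant W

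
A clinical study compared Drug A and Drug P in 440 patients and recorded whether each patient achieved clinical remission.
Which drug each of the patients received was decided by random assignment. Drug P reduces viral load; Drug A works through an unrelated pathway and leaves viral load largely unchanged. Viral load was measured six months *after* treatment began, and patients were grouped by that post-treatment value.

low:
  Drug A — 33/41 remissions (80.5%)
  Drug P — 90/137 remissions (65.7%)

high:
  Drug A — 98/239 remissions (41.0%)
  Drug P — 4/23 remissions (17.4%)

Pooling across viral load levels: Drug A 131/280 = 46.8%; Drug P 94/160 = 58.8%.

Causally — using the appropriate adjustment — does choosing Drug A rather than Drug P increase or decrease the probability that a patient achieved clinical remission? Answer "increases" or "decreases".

decreases

The stratified and pooled comparisons disagree (Drug A wins within each viral load; Drug P wins overall), so the answer turns on the causal role of viral load.
Viral load is downstream of the drug. One should not condition on a consequence of treatment, so the overall rates are the right comparison.
Pooled: Drug A 46.8% vs Drug P 58.8%; Drug P is higher overall.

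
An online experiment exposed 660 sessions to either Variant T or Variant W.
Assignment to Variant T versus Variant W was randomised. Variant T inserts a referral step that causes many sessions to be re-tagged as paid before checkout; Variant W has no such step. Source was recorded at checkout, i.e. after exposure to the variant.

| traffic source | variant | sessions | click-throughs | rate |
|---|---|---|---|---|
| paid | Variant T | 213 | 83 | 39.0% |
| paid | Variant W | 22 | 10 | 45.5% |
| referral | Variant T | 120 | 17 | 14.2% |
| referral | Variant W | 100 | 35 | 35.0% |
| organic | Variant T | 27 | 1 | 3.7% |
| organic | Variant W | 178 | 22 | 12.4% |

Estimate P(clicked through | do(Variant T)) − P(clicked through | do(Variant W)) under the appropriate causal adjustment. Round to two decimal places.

+0.06

Traffic source is recorded after the variant and is itself shifted by it — it sits on the causal path from variant to outcome. Conditioning on a mediator would strip out part of the effect we want; the pooled comparison gives the total causal effect.
The causal difference is the pooled difference: 0.281 − 0.223 = +0.057.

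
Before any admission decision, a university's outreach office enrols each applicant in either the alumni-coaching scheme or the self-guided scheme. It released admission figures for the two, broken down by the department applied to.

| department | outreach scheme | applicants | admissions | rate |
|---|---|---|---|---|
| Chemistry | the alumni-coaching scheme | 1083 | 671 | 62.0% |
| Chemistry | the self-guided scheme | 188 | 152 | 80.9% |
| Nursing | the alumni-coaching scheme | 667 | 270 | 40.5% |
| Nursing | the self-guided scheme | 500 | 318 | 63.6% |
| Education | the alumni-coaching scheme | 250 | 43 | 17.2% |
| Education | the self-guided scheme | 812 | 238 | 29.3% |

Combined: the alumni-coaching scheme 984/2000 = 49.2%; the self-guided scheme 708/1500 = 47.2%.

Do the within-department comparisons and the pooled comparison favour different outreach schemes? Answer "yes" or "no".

yes

Within each department level (Chemistry 62.0% vs 80.9%; Nursing 40.5% vs 63.6%; Education 17.2% vs 29.3%), the self-guided scheme has the higher rate every time. Pooled: 49.2% vs 47.2% — the alumni-coaching scheme has the higher rate overall. The two comparisons disagree.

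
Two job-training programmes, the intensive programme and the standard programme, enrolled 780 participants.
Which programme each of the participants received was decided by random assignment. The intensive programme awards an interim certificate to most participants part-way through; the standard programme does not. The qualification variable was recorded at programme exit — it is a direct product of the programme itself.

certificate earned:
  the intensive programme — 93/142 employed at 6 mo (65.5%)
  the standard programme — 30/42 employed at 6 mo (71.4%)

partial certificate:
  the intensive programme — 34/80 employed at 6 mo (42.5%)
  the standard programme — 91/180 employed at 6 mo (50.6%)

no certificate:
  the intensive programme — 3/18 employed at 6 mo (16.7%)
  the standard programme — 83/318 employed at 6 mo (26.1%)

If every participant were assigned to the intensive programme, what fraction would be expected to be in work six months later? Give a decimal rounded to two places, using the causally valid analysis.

Qualification attained during the programme lies on the pathway programme → qualification attained during the programme → outcome, so adjusting for it blocks the indirect effect. For the total causal effect of programme, use the unadjusted pooled rates.
So P(outcome | do(the intensive programme)) is just the pooled rate for the intensive programme: 130/240 = 0.542.

0.54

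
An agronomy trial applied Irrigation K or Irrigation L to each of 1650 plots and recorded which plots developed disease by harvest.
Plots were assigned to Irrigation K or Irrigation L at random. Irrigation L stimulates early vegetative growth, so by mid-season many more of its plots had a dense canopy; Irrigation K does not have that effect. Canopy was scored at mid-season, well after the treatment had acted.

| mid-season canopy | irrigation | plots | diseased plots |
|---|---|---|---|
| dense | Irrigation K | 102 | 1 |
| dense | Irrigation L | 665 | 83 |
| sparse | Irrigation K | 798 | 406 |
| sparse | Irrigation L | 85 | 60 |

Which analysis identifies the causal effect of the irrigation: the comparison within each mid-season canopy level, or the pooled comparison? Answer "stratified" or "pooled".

The stratified and pooled comparisons disagree (Irrigation K wins within each mid-season canopy; Irrigation L wins overall), so the answer turns on the causal role of mid-season canopy.
Mid-season canopy lies on the pathway irrigation → mid-season canopy → outcome, so adjusting for it blocks the indirect effect. For the total causal effect of irrigation, use the unadjusted pooled rates.
Pooled: Irrigation K 45.2% vs Irrigation L 19.1%; Irrigation L is lower overall.

pooled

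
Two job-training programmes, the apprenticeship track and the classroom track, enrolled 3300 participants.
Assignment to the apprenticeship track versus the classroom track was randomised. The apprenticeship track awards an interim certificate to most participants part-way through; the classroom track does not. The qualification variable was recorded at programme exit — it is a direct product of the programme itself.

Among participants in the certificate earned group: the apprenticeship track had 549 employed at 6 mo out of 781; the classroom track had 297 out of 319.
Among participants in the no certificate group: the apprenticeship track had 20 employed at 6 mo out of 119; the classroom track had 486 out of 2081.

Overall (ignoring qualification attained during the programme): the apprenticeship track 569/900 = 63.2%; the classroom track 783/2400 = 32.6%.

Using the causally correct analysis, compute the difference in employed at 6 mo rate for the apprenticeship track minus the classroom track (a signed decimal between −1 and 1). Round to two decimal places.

The stratified and pooled comparisons disagree (the classroom track wins within each qualification attained during the programme; the apprenticeship track wins overall), so the answer turns on the causal role of qualification attained during the programme.
Qualification attained during the programme is downstream of the programme. One should not condition on a consequence of treatment, so the overall rates are the right comparison.
The causal difference is the pooled difference: 0.632 − 0.326 = +0.306.

+0.31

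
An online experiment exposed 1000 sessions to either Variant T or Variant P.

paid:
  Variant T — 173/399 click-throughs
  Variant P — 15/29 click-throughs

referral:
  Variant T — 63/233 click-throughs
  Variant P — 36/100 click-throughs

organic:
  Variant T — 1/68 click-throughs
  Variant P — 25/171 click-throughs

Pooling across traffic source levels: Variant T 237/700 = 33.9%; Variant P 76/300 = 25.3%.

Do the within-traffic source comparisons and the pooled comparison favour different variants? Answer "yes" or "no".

Within each traffic source level (paid 43.4% vs 51.7%; referral 27.0% vs 36.0%; organic 1.5% vs 14.6%), Variant P has the higher rate every time. Pooled: 33.9% vs 25.3% — Variant T has the higher rate overall. The two comparisons disagree.

yes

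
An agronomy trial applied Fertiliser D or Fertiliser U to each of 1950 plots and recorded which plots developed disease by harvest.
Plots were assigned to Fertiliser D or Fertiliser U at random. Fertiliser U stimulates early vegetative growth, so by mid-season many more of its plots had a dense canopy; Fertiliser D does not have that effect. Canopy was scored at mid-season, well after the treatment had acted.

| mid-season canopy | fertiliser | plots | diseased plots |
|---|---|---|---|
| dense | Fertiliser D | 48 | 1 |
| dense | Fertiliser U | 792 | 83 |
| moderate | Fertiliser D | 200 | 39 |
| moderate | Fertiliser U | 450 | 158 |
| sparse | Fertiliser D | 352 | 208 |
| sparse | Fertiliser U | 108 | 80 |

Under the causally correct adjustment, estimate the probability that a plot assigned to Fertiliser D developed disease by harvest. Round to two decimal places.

0.41

Mid-season canopy lies on the pathway fertiliser → mid-season canopy → outcome, so adjusting for it blocks the indirect effect. For the total causal effect of fertiliser, use the unadjusted pooled rates.
So P(outcome | do(Fertiliser D)) is just the pooled rate for Fertiliser D: 248/600 = 0.413.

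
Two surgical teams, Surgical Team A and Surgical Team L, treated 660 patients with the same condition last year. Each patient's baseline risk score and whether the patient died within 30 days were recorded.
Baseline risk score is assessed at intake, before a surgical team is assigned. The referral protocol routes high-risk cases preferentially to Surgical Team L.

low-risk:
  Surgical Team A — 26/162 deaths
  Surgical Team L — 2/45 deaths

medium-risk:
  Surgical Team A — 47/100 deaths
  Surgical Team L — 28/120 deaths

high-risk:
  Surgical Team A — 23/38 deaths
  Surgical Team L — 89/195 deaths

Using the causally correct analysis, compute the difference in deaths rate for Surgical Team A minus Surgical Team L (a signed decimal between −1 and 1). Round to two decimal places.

Surgical Team L is lower inside every baseline risk score stratum but Surgical Team A is lower in aggregate. Whether to stratify depends on how baseline risk score relates to the surgical team.
Nothing the surgical team does changes baseline risk score; the imbalance is an allocation artefact. With baseline risk score also predicting the outcome, the pooled figure is confounded, and the within-stratum comparison is the causal one.
Adjusting over the population distribution of baseline risk score: 0.314·(0.160−0.044) + 0.333·(0.470−0.233) + 0.353·(0.605−0.456) = +0.168.

+0.17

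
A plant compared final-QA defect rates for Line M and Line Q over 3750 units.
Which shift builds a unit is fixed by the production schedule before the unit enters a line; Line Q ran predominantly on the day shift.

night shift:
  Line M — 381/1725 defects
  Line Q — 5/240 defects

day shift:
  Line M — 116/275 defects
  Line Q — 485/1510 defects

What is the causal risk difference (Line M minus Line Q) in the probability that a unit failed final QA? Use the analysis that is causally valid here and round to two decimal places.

+0.15

Shift is set before the line has any effect — it is not caused by the line — and it independently drives the outcome. That makes it a confounder, so the causal comparison is within shift levels.
Adjusting over the population distribution of shift: 0.524·(0.221−0.021) + 0.476·(0.422−0.321) = +0.153.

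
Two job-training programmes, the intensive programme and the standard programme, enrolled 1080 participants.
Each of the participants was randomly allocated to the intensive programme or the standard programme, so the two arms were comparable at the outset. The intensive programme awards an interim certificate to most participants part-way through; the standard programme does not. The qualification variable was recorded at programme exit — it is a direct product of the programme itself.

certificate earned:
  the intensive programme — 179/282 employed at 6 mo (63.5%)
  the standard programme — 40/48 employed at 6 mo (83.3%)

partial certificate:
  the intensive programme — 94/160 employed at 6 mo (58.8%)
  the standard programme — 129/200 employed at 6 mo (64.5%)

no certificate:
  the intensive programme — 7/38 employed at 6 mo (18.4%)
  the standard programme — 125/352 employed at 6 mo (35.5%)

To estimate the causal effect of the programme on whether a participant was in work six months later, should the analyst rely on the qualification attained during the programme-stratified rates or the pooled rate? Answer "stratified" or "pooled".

Qualification attained during the programme is recorded after the programme and is itself shifted by it — it sits on the causal path from programme to outcome. Conditioning on a mediator would strip out part of the effect we want; the pooled comparison gives the total causal effect.
Pooled: the intensive programme 58.3% vs the standard programme 49.0%; the intensive programme is higher overall.

pooled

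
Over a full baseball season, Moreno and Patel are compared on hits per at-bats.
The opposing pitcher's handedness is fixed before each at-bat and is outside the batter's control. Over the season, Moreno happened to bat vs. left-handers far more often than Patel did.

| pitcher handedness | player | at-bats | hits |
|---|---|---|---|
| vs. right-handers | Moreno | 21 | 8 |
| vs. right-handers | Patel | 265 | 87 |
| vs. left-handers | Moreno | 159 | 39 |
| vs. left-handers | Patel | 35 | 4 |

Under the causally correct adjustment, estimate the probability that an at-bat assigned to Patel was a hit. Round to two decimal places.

Moreno is higher inside every pitcher handedness stratum but Patel is higher in aggregate. Whether to stratify depends on how pitcher handedness relates to the player.
Pitcher handedness is set before the player has any effect — it is not caused by the player — and it independently drives the outcome. That makes it a confounder, so the causal comparison is within pitcher handedness levels.
Standardising Patel to the population pitcher handedness mix: 0.596·87/265 + 0.404·4/35 = 0.242.

0.24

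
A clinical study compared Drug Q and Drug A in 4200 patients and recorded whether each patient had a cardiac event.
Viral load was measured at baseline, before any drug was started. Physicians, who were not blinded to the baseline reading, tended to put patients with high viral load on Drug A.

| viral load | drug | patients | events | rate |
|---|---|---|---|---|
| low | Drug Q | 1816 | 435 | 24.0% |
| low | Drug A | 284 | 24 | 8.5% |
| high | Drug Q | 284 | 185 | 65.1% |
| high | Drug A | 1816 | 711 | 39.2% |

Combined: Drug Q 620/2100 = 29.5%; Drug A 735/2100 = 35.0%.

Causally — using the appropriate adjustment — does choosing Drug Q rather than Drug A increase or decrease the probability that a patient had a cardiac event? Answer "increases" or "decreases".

The imbalance in viral load arose from how patients were allocated, not from anything the drug did; and viral load independently affects the outcome. The pooled gap is confounded — condition on viral load.
Within each level — low: 24.0% vs 8.5%; high: 65.1% vs 39.2% — Drug A is lower every time.

increases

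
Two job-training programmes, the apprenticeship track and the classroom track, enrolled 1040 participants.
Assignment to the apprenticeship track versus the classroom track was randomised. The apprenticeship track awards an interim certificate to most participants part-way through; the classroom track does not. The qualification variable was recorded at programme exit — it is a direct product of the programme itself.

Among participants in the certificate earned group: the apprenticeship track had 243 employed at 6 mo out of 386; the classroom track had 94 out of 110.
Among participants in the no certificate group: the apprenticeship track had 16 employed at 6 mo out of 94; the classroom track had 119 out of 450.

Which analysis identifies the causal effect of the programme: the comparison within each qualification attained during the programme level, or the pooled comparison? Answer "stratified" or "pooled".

pooled

The stratified and pooled comparisons disagree (the classroom track wins within each qualification attained during the programme; the apprenticeship track wins overall), so the answer turns on the causal role of qualification attained during the programme.
The distribution of qualification attained during the programme is itself part of what the programme does — it is an intermediate outcome. Holding it fixed would remove that part of the effect; the total effect is the pooled difference.
Pooled: the apprenticeship track 54.0% vs the classroom track 38.0%; the apprenticeship track is higher overall.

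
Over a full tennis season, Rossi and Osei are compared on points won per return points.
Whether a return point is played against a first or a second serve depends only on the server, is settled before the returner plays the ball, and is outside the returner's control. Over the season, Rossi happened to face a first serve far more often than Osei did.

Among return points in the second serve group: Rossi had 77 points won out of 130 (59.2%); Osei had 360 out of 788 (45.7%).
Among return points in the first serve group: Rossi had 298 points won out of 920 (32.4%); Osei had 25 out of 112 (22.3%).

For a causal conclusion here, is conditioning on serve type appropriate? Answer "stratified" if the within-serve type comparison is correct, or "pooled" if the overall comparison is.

stratified

The stratified and pooled comparisons disagree (Rossi wins within each serve type; Osei wins overall), so the answer turns on the causal role of serve type.
Serve type is set before the player has any effect — it is not caused by the player — and it independently drives the outcome. That makes it a confounder, so the causal comparison is within serve type levels.
Within each level — second serve: 59.2% vs 45.7%; first serve: 32.4% vs 22.3% — Rossi is higher every time.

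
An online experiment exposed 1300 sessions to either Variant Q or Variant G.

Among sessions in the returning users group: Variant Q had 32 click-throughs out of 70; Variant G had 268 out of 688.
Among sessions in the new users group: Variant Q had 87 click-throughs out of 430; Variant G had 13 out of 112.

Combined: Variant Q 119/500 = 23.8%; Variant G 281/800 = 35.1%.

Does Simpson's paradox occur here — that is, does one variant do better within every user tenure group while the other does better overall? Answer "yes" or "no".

Within each user tenure level (returning users 45.7% vs 39.0%; new users 20.2% vs 11.6%), Variant Q has the higher rate every time. Pooled: 23.8% vs 35.1% — Variant G has the higher rate overall. The two comparisons disagree.

yes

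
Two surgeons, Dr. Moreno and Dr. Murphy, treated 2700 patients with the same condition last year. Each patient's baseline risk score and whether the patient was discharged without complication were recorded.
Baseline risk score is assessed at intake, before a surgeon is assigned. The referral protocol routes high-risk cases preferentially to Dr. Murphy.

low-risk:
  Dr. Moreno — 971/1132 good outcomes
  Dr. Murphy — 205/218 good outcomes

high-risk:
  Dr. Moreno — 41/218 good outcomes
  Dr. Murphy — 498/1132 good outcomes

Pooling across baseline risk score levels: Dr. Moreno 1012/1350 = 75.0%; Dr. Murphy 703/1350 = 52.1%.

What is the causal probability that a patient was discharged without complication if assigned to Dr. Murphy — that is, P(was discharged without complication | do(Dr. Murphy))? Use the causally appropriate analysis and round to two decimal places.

Here baseline risk score is a common cause — it drives both which surgeon a case falls under and the outcome. The crude comparison mixes populations; the stratum-specific rates are the causally relevant ones.
Standardising Dr. Murphy to the population baseline risk score mix: 0.500·205/218 + 0.500·498/1132 = 0.690.

0.69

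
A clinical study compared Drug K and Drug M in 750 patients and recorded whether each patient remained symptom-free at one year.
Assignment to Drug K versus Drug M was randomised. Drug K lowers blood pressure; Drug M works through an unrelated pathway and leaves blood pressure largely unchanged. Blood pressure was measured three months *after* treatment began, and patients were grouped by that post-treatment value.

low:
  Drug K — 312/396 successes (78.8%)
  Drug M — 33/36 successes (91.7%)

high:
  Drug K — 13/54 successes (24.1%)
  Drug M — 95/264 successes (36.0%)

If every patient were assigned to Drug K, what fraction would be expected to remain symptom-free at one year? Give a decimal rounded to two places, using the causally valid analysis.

0.72

The stratified and pooled comparisons disagree (Drug M wins within each blood pressure; Drug K wins overall), so the answer turns on the causal role of blood pressure.
Blood pressure is recorded after the drug and is itself shifted by it — it sits on the causal path from drug to outcome. Conditioning on a mediator would strip out part of the effect we want; the pooled comparison gives the total causal effect.
So P(outcome | do(Drug K)) is just the pooled rate for Drug K: 325/450 = 0.722.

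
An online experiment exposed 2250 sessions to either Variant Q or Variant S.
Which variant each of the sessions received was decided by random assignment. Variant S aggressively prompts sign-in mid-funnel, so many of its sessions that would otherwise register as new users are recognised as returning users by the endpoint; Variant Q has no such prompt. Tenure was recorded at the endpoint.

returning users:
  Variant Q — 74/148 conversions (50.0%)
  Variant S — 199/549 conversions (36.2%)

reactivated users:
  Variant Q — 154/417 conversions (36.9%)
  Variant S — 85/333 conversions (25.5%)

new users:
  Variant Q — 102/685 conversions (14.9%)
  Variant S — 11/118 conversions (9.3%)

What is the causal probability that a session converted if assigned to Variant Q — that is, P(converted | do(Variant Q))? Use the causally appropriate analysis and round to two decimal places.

The stratified and pooled comparisons disagree (Variant Q wins within each user tenure; Variant S wins overall), so the answer turns on the causal role of user tenure.
The distribution of user tenure is itself part of what the variant does — it is an intermediate outcome. Holding it fixed would remove that part of the effect; the total effect is the pooled difference.
So P(outcome | do(Variant Q)) is just the pooled rate for Variant Q: 330/1250 = 0.264.

0.26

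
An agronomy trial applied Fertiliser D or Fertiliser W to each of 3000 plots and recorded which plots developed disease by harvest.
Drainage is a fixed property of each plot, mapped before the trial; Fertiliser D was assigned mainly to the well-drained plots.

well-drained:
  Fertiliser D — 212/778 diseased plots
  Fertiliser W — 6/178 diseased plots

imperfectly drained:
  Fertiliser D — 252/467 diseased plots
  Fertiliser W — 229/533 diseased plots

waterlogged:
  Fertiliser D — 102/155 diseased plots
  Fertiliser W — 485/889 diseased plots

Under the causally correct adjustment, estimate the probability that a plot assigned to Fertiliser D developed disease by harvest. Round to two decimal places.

0.50

Field drainage satisfies the back-door criterion: it is not a descendant of the fertiliser, and it blocks the spurious path from fertiliser to outcome. Adjusting for it (i.e., using the within-field drainage rates) gives the causal effect.
Standardising Fertiliser D to the population field drainage mix: 0.319·212/778 + 0.333·252/467 + 0.348·102/155 = 0.496.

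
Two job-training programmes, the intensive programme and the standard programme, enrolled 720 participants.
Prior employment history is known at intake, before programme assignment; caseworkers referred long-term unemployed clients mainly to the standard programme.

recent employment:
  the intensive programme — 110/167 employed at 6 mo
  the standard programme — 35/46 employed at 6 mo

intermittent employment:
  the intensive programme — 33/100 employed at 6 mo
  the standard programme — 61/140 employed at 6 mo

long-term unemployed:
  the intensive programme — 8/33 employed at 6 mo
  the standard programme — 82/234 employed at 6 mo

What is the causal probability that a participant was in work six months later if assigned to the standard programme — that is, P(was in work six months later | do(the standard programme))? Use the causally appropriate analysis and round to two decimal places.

0.50

Within every prior employment history level the standard programme has the higher rate, yet pooled the intensive programme does — Simpson's reversal.
Here prior employment history is a common cause — it drives both which programme a case falls under and the outcome. The crude comparison mixes populations; the stratum-specific rates are the causally relevant ones.
Standardising the standard programme to the population prior employment history mix: 0.296·35/46 + 0.333·61/140 + 0.371·82/234 = 0.500.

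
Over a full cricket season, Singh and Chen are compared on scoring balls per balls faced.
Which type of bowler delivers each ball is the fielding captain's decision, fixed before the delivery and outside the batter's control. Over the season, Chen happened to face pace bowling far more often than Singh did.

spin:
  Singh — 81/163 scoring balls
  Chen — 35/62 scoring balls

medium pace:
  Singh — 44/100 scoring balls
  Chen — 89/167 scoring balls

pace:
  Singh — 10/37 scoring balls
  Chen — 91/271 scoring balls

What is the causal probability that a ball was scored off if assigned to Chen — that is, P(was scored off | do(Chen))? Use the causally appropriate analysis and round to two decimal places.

0.47

The imbalance in bowling type arose from how balls faced were allocated, not from anything the player did; and bowling type independently affects the outcome. The pooled gap is confounded — condition on bowling type.
Standardising Chen to the population bowling type mix: 0.281·35/62 + 0.334·89/167 + 0.385·91/271 = 0.466.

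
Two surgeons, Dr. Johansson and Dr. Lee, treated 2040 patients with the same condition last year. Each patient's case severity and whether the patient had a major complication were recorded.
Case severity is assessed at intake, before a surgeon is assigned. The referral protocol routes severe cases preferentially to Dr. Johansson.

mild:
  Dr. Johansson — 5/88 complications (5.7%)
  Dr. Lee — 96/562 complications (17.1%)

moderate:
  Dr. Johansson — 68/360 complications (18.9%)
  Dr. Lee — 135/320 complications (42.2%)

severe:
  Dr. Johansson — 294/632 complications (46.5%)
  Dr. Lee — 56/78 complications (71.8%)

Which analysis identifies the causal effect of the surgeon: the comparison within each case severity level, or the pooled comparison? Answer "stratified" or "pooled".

The case severity-specific comparison favours Dr. Johansson throughout, but the pooled figures favour Dr. Lee. The question is whether to condition on case severity.
Here case severity is a common cause — it drives both which surgeon a case falls under and the outcome. The crude comparison mixes populations; the stratum-specific rates are the causally relevant ones.
Within each level — mild: 5.7% vs 17.1%; moderate: 18.9% vs 42.2%; severe: 46.5% vs 71.8% — Dr. Johansson is lower every time.

stratified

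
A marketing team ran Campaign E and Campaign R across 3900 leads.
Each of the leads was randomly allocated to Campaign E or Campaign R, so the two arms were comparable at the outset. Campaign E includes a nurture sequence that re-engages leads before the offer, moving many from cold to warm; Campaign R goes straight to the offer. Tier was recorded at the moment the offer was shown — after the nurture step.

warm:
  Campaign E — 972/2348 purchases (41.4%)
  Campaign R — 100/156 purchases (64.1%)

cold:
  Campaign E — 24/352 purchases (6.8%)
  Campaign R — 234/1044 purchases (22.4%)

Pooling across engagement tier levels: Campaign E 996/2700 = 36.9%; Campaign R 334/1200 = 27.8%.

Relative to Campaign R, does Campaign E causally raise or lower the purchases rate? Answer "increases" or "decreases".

increases

The distribution of engagement tier is itself part of what the campaign does — it is an intermediate outcome. Holding it fixed would remove that part of the effect; the total effect is the pooled difference.
Pooled: Campaign E 36.9% vs Campaign R 27.8%; Campaign E is higher overall.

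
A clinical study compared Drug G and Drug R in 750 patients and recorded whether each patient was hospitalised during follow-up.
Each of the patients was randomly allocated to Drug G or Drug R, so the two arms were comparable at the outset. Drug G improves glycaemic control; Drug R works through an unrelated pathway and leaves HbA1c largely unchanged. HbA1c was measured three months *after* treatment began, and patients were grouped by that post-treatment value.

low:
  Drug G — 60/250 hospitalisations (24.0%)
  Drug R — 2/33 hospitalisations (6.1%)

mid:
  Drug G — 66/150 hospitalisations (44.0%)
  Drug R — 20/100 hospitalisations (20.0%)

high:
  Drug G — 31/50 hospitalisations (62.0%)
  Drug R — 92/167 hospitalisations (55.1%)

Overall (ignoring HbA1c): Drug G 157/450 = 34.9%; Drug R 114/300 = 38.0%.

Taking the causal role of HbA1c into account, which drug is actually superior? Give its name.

The distribution of HbA1c is itself part of what the drug does — it is an intermediate outcome. Holding it fixed would remove that part of the effect; the total effect is the pooled difference.
Pooled: Drug G 34.9% vs Drug R 38.0%; Drug G is lower overall.

Drug G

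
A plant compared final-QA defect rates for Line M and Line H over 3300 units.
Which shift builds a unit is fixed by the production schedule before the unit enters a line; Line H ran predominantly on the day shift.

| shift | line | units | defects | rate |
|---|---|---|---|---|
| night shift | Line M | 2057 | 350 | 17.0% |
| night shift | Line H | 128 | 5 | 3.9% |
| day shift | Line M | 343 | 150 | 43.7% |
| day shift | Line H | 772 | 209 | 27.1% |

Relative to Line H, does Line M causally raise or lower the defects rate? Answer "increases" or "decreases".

Within every shift level Line H has the lower rate, yet pooled Line M does — Simpson's reversal.
Here shift is a common cause — it drives both which line a case falls under and the outcome. The crude comparison mixes populations; the stratum-specific rates are the causally relevant ones.
Within each level — night shift: 17.0% vs 3.9%; day shift: 43.7% vs 27.1% — Line H is lower every time.

increases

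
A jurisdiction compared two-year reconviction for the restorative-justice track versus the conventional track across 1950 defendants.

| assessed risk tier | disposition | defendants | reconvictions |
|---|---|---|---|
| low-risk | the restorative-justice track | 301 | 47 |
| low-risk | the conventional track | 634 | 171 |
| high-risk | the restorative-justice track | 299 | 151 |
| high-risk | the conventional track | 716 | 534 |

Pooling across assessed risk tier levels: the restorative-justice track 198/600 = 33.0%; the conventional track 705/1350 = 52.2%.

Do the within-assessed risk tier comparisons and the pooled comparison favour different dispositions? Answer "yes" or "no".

Within each assessed risk tier level (low-risk 15.6% vs 27.0%; high-risk 50.5% vs 74.6%), the restorative-justice track has the lower rate every time. Pooled: 33.0% vs 52.2% — the restorative-justice track has the lower rate overall. They agree.

no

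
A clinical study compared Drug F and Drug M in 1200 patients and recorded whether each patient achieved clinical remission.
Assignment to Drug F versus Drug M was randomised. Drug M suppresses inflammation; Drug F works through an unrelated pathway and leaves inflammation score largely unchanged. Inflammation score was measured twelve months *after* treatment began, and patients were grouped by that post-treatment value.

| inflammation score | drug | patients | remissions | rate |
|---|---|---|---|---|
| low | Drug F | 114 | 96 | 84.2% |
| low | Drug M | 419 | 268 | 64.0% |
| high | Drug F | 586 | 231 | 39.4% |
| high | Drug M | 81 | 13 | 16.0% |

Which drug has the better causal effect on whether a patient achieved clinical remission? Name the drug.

Inflammation score lies on the pathway drug → inflammation score → outcome, so adjusting for it blocks the indirect effect. For the total causal effect of drug, use the unadjusted pooled rates.
Pooled: Drug F 46.7% vs Drug M 56.2%; Drug M is higher overall.

Drug M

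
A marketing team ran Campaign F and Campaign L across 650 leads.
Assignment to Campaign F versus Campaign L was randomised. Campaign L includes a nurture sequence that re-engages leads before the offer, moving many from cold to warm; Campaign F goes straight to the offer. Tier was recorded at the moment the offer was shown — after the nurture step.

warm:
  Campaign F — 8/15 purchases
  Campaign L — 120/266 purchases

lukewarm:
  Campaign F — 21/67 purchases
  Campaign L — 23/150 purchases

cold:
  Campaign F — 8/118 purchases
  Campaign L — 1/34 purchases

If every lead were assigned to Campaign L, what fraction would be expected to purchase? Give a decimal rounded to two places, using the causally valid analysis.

0.32

Stratifying would compare campaigns among leads the campaigns themselves sorted into engagement tier groups — a form of selection on an intermediate. The unconditioned pooled rates give the total causal effect.
So P(outcome | do(Campaign L)) is just the pooled rate for Campaign L: 144/450 = 0.320.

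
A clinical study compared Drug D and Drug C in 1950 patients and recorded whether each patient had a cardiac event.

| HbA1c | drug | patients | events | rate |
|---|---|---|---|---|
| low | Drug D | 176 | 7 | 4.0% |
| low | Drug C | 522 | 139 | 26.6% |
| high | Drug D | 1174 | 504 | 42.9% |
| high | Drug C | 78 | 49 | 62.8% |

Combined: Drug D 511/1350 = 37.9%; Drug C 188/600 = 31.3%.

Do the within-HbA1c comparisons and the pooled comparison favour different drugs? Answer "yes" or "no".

yes

Within each HbA1c level (low 4.0% vs 26.6%; high 42.9% vs 62.8%), Drug D has the lower rate every time. Pooled: 37.9% vs 31.3% — Drug C has the lower rate overall. The two comparisons disagree.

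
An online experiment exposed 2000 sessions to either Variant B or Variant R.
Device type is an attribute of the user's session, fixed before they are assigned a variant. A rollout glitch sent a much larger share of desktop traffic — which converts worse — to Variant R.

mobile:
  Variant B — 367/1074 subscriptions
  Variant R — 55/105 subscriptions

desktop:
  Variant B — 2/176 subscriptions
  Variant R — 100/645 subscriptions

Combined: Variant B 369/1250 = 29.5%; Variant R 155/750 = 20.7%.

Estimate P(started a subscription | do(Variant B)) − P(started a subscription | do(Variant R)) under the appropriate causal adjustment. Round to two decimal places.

-0.17

The device type-specific comparison favours Variant R throughout, but the pooled figures favour Variant B. The question is whether to condition on device type.
The imbalance in device type arose from how sessions were allocated, not from anything the variant did; and device type independently affects the outcome. The pooled gap is confounded — condition on device type.
Adjusting over the population distribution of device type: 0.590·(0.342−0.524) + 0.410·(0.011−0.155) = -0.166.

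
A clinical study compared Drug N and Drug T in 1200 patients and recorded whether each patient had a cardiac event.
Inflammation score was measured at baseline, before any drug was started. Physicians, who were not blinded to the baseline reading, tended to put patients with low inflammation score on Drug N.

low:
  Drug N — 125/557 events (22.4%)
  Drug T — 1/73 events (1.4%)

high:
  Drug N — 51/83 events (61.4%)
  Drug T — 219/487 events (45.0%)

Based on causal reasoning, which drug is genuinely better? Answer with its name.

The imbalance in inflammation score arose from how patients were allocated, not from anything the drug did; and inflammation score independently affects the outcome. The pooled gap is confounded — condition on inflammation score.
Within each level — low: 22.4% vs 1.4%; high: 61.4% vs 45.0% — Drug T is lower every time.

Drug T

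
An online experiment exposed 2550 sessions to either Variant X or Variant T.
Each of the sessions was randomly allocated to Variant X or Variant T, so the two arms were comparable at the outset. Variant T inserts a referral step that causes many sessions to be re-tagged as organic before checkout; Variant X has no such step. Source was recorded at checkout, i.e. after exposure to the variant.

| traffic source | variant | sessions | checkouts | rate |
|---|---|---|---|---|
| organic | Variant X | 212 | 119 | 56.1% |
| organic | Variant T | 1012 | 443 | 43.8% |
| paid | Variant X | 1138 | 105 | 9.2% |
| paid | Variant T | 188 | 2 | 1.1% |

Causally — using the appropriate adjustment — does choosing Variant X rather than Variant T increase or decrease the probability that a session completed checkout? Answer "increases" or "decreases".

Traffic source here is a post-treatment variable shaped by the variant; conditioning on it would introduce bias rather than remove it. The overall comparison is the causal one.
Pooled: Variant X 16.6% vs Variant T 37.1%; Variant T is higher overall.

decreases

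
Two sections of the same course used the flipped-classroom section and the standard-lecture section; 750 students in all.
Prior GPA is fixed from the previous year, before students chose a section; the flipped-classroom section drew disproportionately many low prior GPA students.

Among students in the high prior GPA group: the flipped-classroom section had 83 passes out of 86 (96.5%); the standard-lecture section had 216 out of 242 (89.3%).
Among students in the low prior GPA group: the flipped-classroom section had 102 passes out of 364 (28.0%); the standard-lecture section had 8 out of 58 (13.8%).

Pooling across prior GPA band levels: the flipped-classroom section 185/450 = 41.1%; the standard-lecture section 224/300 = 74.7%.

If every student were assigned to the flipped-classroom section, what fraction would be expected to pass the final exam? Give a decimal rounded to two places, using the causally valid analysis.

The prior GPA band-specific comparison favours the flipped-classroom section throughout, but the pooled figures favour the standard-lecture section. The question is whether to condition on prior GPA band.
Since prior GPA band is a pre-existing factor (not a product of the teaching method) and it affects the outcome on its own, it is a confounder. The stratified rates, not the pooled rate, identify the causal effect.
Standardising the flipped-classroom section to the population prior GPA band mix: 0.437·83/86 + 0.563·102/364 = 0.580.

0.58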